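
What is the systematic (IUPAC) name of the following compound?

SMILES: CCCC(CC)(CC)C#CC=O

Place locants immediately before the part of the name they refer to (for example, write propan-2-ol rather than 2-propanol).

4,4-diethylhept-2-ynal

Counting along the main chain through the –CHO group and the multiple bond gives 7 carbons: the parent is heptane.
The principal characteristic group is an aldehyde (terminal –CHO), named with the suffix -al.
A C≡C triple bond in the chain gives the infix -yne-.
Number the chain so that the aldehyde carbon is C-1 by definition.
That gives the triple bond between C-2 and C-3; two ethyl groups at C-4.
The name is 4,4-diethylhept-2-ynal.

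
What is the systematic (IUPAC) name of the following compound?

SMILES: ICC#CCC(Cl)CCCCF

5-chloro-9-fluoro-1-iodonon-2-yne

Counting along the main chain through the multiple bond gives 9 carbons: the parent is nonane.
There is one C≡C triple bond, indicated by the ending -yne.
Number the chain so that numbering from this end puts the triple bond at C-2 rather than C-7.
This places the triple bond between C-2 and C-3; a chloro group at C-5; a fluoro group at C-9; an iodo group at C-1.
The substituents are ordered alphabetically, ignoring any di-/tri- multipliers.
Putting it together: 5-chloro-9-fluoro-1-iodonon-2-yne.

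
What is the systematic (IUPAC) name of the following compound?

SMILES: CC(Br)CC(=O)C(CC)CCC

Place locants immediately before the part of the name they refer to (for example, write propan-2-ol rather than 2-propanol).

2-bromo-5-ethyloctan-4-one

The longest chain bearing the carbonyl is 8 carbons long (octane).
The principal characteristic group is a ketone (C=O on an internal carbon), named with the suffix -one.
The numbering direction is chosen so that numbering from this end puts the carbonyl group at C-4 rather than C-5.
With this numbering: the carbonyl at C-4; a bromo group at C-2; an ethyl group at C-5.
Substituent prefixes are cited in alphabetical order (multiplying prefixes like di-/tri- are ignored for ordering).
The name is 2-bromo-5-ethyloctan-4-one.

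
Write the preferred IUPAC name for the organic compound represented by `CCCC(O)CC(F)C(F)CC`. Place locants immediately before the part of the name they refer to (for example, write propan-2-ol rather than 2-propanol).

The longest carbon chain that includes the –OH group has 9 carbons, so the parent hydride is nonane.
An alcohol (–OH) is the principal characteristic group, giving the suffix -ol.
The numbering direction is chosen so that numbering from this end puts the hydroxyl group at C-4 rather than C-6.
That gives the hydroxyl at C-4; fluoro groups at C-6 and C-7.
The name is 6,7-difluorononan-4-ol.

6,7-difluorononan-4-ol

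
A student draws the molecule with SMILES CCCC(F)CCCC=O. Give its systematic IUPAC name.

5-fluorooctanal

The longest carbon chain that includes the –CHO group has 8 carbons, so the parent hydride is octane.
An aldehyde (terminal –CHO) is the principal characteristic group, giving the suffix -al.
Choose the numbering such that the aldehyde carbon is C-1 by definition.
That gives a fluoro group at C-5.
Putting it together: 5-fluorooctanal.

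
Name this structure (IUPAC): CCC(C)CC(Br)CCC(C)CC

The parent chain contains 10 carbons (decane).
Number the chain so that the substituent locant set {3,5,8} is lower than {3,6,8} at the first point of difference.
That gives a bromo group at C-5; methyl groups at C-3 and C-8.
Prefixes are listed alphabetically: bromo, methyl.
The name is 5-bromo-3,8-dimethyldecane.

5-bromo-3,8-dimethyldecane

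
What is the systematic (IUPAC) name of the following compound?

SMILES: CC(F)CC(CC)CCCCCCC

The longest carbon chain is 11 atoms: the parent is undecane.
Choose the numbering such that the substituent locant set {2,4} is lower than {8,10} at the first point of difference.
With this numbering: an ethyl group at C-4; a fluoro group at C-2.
Prefixes are listed alphabetically: ethyl, fluoro.
Assembling the pieces gives 4-ethyl-2-fluoroundecane.

4-ethyl-2-fluoroundecane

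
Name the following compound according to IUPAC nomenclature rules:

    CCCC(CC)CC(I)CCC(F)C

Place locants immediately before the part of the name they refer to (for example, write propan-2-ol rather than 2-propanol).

7-ethyl-2-fluoro-5-iododecane

The parent chain contains 10 carbons (decane).
Number the chain so that the substituent locant set {2,5,7} is lower than {4,6,9} at the first point of difference.
With this numbering: an ethyl group at C-7; a fluoro group at C-2; an iodo group at C-5.
The substituents are ordered alphabetically, ignoring any di-/tri- multipliers.
The name is 7-ethyl-2-fluoro-5-iododecane.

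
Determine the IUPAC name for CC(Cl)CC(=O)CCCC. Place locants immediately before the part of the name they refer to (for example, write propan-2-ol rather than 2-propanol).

2-chlorooctan-4-one

The longest carbon chain that includes the carbonyl has 8 carbons, so the parent hydride is octane.
The principal characteristic group is a ketone (C=O on an internal carbon), named with the suffix -one.
Choose the numbering such that numbering from this end puts the carbonyl group at C-4 rather than C-5.
That gives the carbonyl at C-4; a chloro group at C-2.
Assembling the pieces gives 2-chlorooctan-4-one.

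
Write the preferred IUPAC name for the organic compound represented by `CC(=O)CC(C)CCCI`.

Counting along the main chain through the carbonyl gives 7 carbons: the parent is heptane.
The principal characteristic group is a ketone (C=O on an internal carbon), named with the suffix -one.
Choose the numbering such that numbering from this end puts the carbonyl group at C-2 rather than C-6.
That gives the carbonyl at C-2; an iodo group at C-7; a methyl group at C-4.
Prefixes are listed alphabetically: iodo, methyl.
Putting it together: 7-iodo-4-methylheptan-2-one.

7-iodo-4-methylheptan-2-one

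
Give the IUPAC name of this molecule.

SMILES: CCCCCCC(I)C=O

Counting along the main chain through the –CHO group gives 8 carbons: the parent is octane.
The principal characteristic group is an aldehyde (terminal –CHO), named with the suffix -al.
The numbering direction is chosen so that the aldehyde carbon is C-1 by definition.
With this numbering: an iodo group at C-2.
Putting it together: 2-iodooctanal.

2-iodooctanal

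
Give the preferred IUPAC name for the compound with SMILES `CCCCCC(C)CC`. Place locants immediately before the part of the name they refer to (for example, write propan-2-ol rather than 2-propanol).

3-methyloctane

The longest continuous carbon chain has 8 atoms, so the parent hydride is octane.
Number the chain so that the substituent locant set {3} is lower than {6} at the first point of difference.
That gives a methyl group at C-3.
Putting it together: 3-methyloctane.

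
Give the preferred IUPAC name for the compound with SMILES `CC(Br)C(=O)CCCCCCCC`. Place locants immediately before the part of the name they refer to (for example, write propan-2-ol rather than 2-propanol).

Counting along the main chain through the carbonyl gives 11 carbons: the parent is undecane.
The highest-priority functional group is a ketone (C=O on an internal carbon), so the name ends in -one.
Number the chain so that numbering from this end puts the carbonyl group at C-3 rather than C-9.
This places the carbonyl at C-3; a bromo group at C-2.
The name is 2-bromoundecan-3-one.

2-bromoundecan-3-one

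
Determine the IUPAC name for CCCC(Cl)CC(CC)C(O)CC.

Counting along the main chain through the –OH group gives 9 carbons: the parent is nonane.
An alcohol (–OH) is the principal characteristic group, giving the suffix -ol.
Number the chain so that numbering from this end puts the hydroxyl group at C-3 rather than C-7.
That gives the hydroxyl at C-3; a chloro group at C-6; an ethyl group at C-4.
Prefixes are listed alphabetically: chloro, ethyl.
The name is 6-chloro-4-ethylnonan-3-ol.

6-chloro-4-ethylnonan-3-ol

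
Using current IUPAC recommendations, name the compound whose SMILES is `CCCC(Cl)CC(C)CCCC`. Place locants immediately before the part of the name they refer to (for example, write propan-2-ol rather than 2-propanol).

The longest continuous carbon chain has 10 atoms, so the parent hydride is decane.
Number the chain so that the substituent locant set {4,6} is lower than {5,7} at the first point of difference.
This places a chloro group at C-4; a methyl group at C-6.
The substituents are ordered alphabetically, ignoring any di-/tri- multipliers.
The name is 4-chloro-6-methyldecane.

4-chloro-6-methyldecane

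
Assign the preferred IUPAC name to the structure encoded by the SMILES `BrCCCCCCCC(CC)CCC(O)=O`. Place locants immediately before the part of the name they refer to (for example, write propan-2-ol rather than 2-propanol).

11-bromo-4-ethylundecanoic acid

The longest carbon chain that includes the –COOH group has 11 carbons, so the parent hydride is undecane.
The highest-priority functional group is a carboxylic acid (terminal –COOH), so the name ends in -oic acid.
Number the chain so that the carboxylic acid carbon is C-1 by definition.
That gives a bromo group at C-11; an ethyl group at C-4.
The substituents are ordered alphabetically, ignoring any di-/tri- multipliers.
The name is 11-bromo-4-ethylundecanoic acid.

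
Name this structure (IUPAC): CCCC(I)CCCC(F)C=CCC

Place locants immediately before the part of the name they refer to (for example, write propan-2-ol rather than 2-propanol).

The longest carbon chain that includes the multiple bond has 12 carbons, so the parent hydride is dodecane.
A C=C double bond in the chain gives the infix -ene-.
Number the chain so that numbering from this end puts the double bond at C-3 rather than C-9.
This places the double bond between C-3 and C-4; a fluoro group at C-5; an iodo group at C-9.
Prefixes are listed alphabetically: fluoro, iodo.
Putting it together: 5-fluoro-9-iodododec-3-ene.

5-fluoro-9-iodododec-3-ene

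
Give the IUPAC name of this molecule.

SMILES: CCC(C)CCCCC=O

6-methyloctanal

The longest carbon chain that includes the –CHO group has 8 carbons, so the parent hydride is octane.
The principal characteristic group is an aldehyde (terminal –CHO), named with the suffix -al.
The numbering direction is chosen so that the aldehyde carbon is C-1 by definition.
That gives a methyl group at C-6.
The name is 6-methyloctanal.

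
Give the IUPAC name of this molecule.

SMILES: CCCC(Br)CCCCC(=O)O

6-bromononanoic acid

The longest chain bearing the –COOH group is 9 carbons long (nonane).
The highest-priority functional group is a carboxylic acid (terminal –COOH), so the name ends in -oic acid.
The numbering direction is chosen so that the carboxylic acid carbon is C-1 by definition.
This places a bromo group at C-6.
Putting it together: 6-bromononanoic acid.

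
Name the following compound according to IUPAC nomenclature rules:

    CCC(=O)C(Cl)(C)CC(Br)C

6-bromo-4-chloro-4-methylheptan-3-one

Counting along the main chain through the carbonyl gives 7 carbons: the parent is heptane.
The highest-priority functional group is a ketone (C=O on an internal carbon), so the name ends in -one.
Choose the numbering such that numbering from this end puts the carbonyl group at C-3 rather than C-5.
With this numbering: the carbonyl at C-3; a bromo group at C-6; a chloro group at C-4; a methyl group at C-4.
Substituent prefixes are cited in alphabetical order (multiplying prefixes like di-/tri- are ignored for ordering).
The name is 6-bromo-4-chloro-4-methylheptan-3-one.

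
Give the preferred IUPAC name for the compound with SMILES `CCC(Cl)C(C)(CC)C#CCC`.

6-chloro-5-ethyl-5-methyloct-3-yne

The longest carbon chain that includes the multiple bond has 8 carbons, so the parent hydride is octane.
The chain contains a C≡C triple bond, so the unsaturation ending is -yne.
The numbering direction is chosen so that numbering from this end puts the triple bond at C-3 rather than C-5.
With this numbering: the triple bond between C-3 and C-4; a chloro group at C-6; an ethyl group at C-5; a methyl group at C-5.
The substituents are ordered alphabetically, ignoring any di-/tri- multipliers.
The name is 6-chloro-5-ethyl-5-methyloct-3-yne.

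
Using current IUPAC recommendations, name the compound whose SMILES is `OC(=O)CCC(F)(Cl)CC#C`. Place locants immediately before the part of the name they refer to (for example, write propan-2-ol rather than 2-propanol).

4-chloro-4-fluorohept-6-ynoic acid

The longest chain bearing the –COOH group and the multiple bond is 7 carbons long (heptane).
A carboxylic acid (terminal –COOH) is the principal characteristic group, giving the suffix -oic acid.
There is one C≡C triple bond, indicated by the ending -yne.
Number the chain so that the carboxylic acid carbon is C-1 by definition.
This places the triple bond between C-6 and C-7; a chloro group at C-4; a fluoro group at C-4.
The substituents are ordered alphabetically, ignoring any di-/tri- multipliers.
The name is 4-chloro-4-fluorohept-6-ynoic acid.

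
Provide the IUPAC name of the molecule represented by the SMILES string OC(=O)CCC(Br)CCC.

Counting along the main chain through the –COOH group gives 7 carbons: the parent is heptane.
The principal characteristic group is a carboxylic acid (terminal –COOH), named with the suffix -oic acid.
Number the chain so that the carboxylic acid carbon is C-1 by definition.
That gives a bromo group at C-4.
Assembling the pieces gives 4-bromoheptanoic acid.

4-bromoheptanoic acid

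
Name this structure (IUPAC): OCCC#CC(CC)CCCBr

The longest carbon chain that includes the –OH group and the multiple bond has 8 carbons, so the parent hydride is octane.
The principal characteristic group is an alcohol (–OH), named with the suffix -ol.
The chain contains a C≡C triple bond, so the unsaturation ending is -yne.
The numbering direction is chosen so that numbering from this end puts the hydroxyl group at C-1 rather than C-8.
This places the hydroxyl at C-1; the triple bond between C-3 and C-4; a bromo group at C-8; an ethyl group at C-5.
Substituent prefixes are cited in alphabetical order (multiplying prefixes like di-/tri- are ignored for ordering).
The name is 8-bromo-5-ethyloct-3-yn-1-ol.

8-bromo-5-ethyloct-3-yn-1-ol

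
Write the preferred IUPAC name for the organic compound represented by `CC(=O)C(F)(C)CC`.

The longest chain bearing the carbonyl is 5 carbons long (pentane).
A ketone (C=O on an internal carbon) is the principal characteristic group, giving the suffix -one.
Number the chain so that numbering from this end puts the carbonyl group at C-2 rather than C-4.
That gives the carbonyl at C-2; a fluoro group at C-3; a methyl group at C-3.
Substituent prefixes are cited in alphabetical order (multiplying prefixes like di-/tri- are ignored for ordering).
The name is 3-fluoro-3-methylpentan-2-one.

3-fluoro-3-methylpentan-2-one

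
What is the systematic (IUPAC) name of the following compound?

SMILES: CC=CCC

pent-2-ene

Counting along the main chain through the multiple bond gives 5 carbons: the parent is pentane.
A C=C double bond in the chain gives the infix -ene-.
The numbering direction is chosen so that numbering from this end puts the double bond at C-2 rather than C-3.
That gives the double bond between C-2 and C-3.
Putting it together: pent-2-ene.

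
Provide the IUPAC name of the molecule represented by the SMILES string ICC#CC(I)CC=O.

3,6-diiodohex-4-ynal

The longest chain bearing the –CHO group and the multiple bond is 6 carbons long (hexane).
The highest-priority functional group is an aldehyde (terminal –CHO), so the name ends in -al.
A C≡C triple bond in the chain gives the infix -yne-.
Choose the numbering such that the aldehyde carbon is C-1 by definition.
That gives the triple bond between C-4 and C-5; iodo groups at C-3 and C-6.
Assembling the pieces gives 3,6-diiodohex-4-ynal.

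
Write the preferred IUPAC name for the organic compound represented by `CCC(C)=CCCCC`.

Counting along the main chain through the multiple bond gives 8 carbons: the parent is octane.
The chain contains a C=C double bond, so the unsaturation ending is -ene.
The numbering direction is chosen so that numbering from this end puts the double bond at C-3 rather than C-5.
This places the double bond between C-3 and C-4; a methyl group at C-3.
Assembling the pieces gives 3-methyloct-3-ene.

3-methyloct-3-ene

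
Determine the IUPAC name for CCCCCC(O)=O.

The longest carbon chain that includes the –COOH group has 6 carbons, so the parent hydride is hexane.
The principal characteristic group is a carboxylic acid (terminal –COOH), named with the suffix -oic acid.
Choose the numbering such that the carboxylic acid carbon is C-1 by definition.
Assembling the pieces gives hexanoic acid.

hexanoic acid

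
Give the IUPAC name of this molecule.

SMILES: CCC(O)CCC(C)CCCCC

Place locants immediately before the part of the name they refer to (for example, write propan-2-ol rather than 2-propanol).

6-methylundecan-3-ol

Counting along the main chain through the –OH group gives 11 carbons: the parent is undecane.
An alcohol (–OH) is the principal characteristic group, giving the suffix -ol.
Number the chain so that numbering from this end puts the hydroxyl group at C-3 rather than C-9.
With this numbering: the hydroxyl at C-3; a methyl group at C-6.
Assembling the pieces gives 6-methylundecan-3-ol.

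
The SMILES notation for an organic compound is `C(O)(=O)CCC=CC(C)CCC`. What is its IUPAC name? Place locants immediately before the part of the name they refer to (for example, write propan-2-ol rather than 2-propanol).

6-methylnon-4-enoic acid

The longest chain bearing the –COOH group and the multiple bond is 9 carbons long (nonane).
A carboxylic acid (terminal –COOH) is the principal characteristic group, giving the suffix -oic acid.
The chain contains a C=C double bond, so the unsaturation ending is -ene.
Number the chain so that the carboxylic acid carbon is C-1 by definition.
With this numbering: the double bond between C-4 and C-5; a methyl group at C-6.
The name is 6-methylnon-4-enoic acid.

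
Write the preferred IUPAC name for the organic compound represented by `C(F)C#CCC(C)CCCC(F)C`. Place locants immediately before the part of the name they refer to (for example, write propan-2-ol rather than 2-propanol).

1,9-difluoro-5-methyldec-2-yne

Counting along the main chain through the multiple bond gives 10 carbons: the parent is decane.
There is one C≡C triple bond, indicated by the ending -yne.
The numbering direction is chosen so that numbering from this end puts the triple bond at C-2 rather than C-8.
This places the triple bond between C-2 and C-3; fluoro groups at C-1 and C-9; a methyl group at C-5.
Substituent prefixes are cited in alphabetical order (multiplying prefixes like di-/tri- are ignored for ordering).
The name is 1,9-difluoro-5-methyldec-2-yne.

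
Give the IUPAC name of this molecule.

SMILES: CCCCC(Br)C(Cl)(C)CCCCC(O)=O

The longest carbon chain that includes the –COOH group has 11 carbons, so the parent hydride is undecane.
A carboxylic acid (terminal –COOH) is the principal characteristic group, giving the suffix -oic acid.
Choose the numbering such that the carboxylic acid carbon is C-1 by definition.
With this numbering: a bromo group at C-7; a chloro group at C-6; a methyl group at C-6.
The substituents are ordered alphabetically, ignoring any di-/tri- multipliers.
Assembling the pieces gives 7-bromo-6-chloro-6-methylundecanoic acid.

7-bromo-6-chloro-6-methylundecanoic acid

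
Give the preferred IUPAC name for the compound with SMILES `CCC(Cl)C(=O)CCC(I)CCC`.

The longest carbon chain that includes the carbonyl has 10 carbons, so the parent hydride is decane.
The principal characteristic group is a ketone (C=O on an internal carbon), named with the suffix -one.
Number the chain so that numbering from this end puts the carbonyl group at C-4 rather than C-7.
That gives the carbonyl at C-4; a chloro group at C-3; an iodo group at C-7.
Prefixes are listed alphabetically: chloro, iodo.
The name is 3-chloro-7-iododecan-4-one.

3-chloro-7-iododecan-4-one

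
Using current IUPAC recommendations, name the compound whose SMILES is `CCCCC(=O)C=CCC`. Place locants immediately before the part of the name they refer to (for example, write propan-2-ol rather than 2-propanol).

non-3-en-5-one

Counting along the main chain through the carbonyl and the multiple bond gives 9 carbons: the parent is nonane.
The principal characteristic group is a ketone (C=O on an internal carbon), named with the suffix -one.
A C=C double bond in the chain gives the infix -ene-.
The numbering direction is chosen so that numbering from this end puts the double bond at C-3 rather than C-6.
This places the carbonyl at C-5; the double bond between C-3 and C-4.
Assembling the pieces gives non-3-en-5-one.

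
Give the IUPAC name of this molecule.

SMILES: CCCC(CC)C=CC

The longest carbon chain that includes the multiple bond has 7 carbons, so the parent hydride is heptane.
There is one C=C double bond, indicated by the ending -ene.
Number the chain so that numbering from this end puts the double bond at C-2 rather than C-5.
With this numbering: the double bond between C-2 and C-3; an ethyl group at C-4.
The name is 4-ethylhept-2-ene.

4-ethylhept-2-ene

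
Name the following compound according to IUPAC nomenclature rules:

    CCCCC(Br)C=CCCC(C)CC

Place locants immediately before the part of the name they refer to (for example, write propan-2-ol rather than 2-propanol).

8-bromo-3-methyldodec-6-ene

The longest carbon chain that includes the multiple bond has 12 carbons, so the parent hydride is dodecane.
There is one C=C double bond, indicated by the ending -ene.
Choose the numbering such that the substituent locant set {3,8} is lower than {5,10} at the first point of difference.
That gives the double bond between C-6 and C-7; a bromo group at C-8; a methyl group at C-3.
Prefixes are listed alphabetically: bromo, methyl.
Assembling the pieces gives 8-bromo-3-methyldodec-6-ene.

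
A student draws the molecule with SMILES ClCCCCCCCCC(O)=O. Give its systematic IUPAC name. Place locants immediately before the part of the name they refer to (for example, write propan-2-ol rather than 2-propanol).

9-chlorononanoic acid

Counting along the main chain through the –COOH group gives 9 carbons: the parent is nonane.
The highest-priority functional group is a carboxylic acid (terminal –COOH), so the name ends in -oic acid.
The numbering direction is chosen so that the carboxylic acid carbon is C-1 by definition.
This places a chloro group at C-9.
The name is 9-chlorononanoic acid.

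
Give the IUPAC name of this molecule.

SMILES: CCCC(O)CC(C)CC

6-methyloctan-4-ol

Counting along the main chain through the –OH group gives 8 carbons: the parent is octane.
The highest-priority functional group is an alcohol (–OH), so the name ends in -ol.
The numbering direction is chosen so that numbering from this end puts the hydroxyl group at C-4 rather than C-5.
That gives the hydroxyl at C-4; a methyl group at C-6.
Putting it together: 6-methyloctan-4-ol.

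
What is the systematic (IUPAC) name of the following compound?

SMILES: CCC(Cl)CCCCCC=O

7-chlorononanal

The longest carbon chain that includes the –CHO group has 9 carbons, so the parent hydride is nonane.
An aldehyde (terminal –CHO) is the principal characteristic group, giving the suffix -al.
The numbering direction is chosen so that the aldehyde carbon is C-1 by definition.
With this numbering: a chloro group at C-7.
Putting it together: 7-chlorononanal.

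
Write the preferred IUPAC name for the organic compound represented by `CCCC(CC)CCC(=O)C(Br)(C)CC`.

3-bromo-7-ethyl-3-methyldecan-4-one

The longest carbon chain that includes the carbonyl has 10 carbons, so the parent hydride is decane.
A ketone (C=O on an internal carbon) is the principal characteristic group, giving the suffix -one.
Choose the numbering such that numbering from this end puts the carbonyl group at C-4 rather than C-7.
With this numbering: the carbonyl at C-4; a bromo group at C-3; an ethyl group at C-7; a methyl group at C-3.
Prefixes are listed alphabetically: bromo, ethyl, methyl.
Assembling the pieces gives 3-bromo-7-ethyl-3-methyldecan-4-one.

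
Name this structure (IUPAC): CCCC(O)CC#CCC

The longest carbon chain that includes the –OH group and the multiple bond has 9 carbons, so the parent hydride is nonane.
The principal characteristic group is an alcohol (–OH), named with the suffix -ol.
The chain contains a C≡C triple bond, so the unsaturation ending is -yne.
The numbering direction is chosen so that numbering from this end puts the hydroxyl group at C-4 rather than C-6.
This places the hydroxyl at C-4; the triple bond between C-6 and C-7.
Assembling the pieces gives non-6-yn-4-ol.

non-6-yn-4-ol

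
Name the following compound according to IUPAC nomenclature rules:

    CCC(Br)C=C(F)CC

5-bromo-3-fluorohept-3-ene

The longest chain bearing the multiple bond is 7 carbons long (heptane).
The chain contains a C=C double bond, so the unsaturation ending is -ene.
Number the chain so that numbering from this end puts the double bond at C-3 rather than C-4.
With this numbering: the double bond between C-3 and C-4; a bromo group at C-5; a fluoro group at C-3.
Substituent prefixes are cited in alphabetical order (multiplying prefixes like di-/tri- are ignored for ordering).
Putting it together: 5-bromo-3-fluorohept-3-ene.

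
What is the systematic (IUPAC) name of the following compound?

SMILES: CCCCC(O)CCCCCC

Counting along the main chain through the –OH group gives 11 carbons: the parent is undecane.
The highest-priority functional group is an alcohol (–OH), so the name ends in -ol.
Choose the numbering such that numbering from this end puts the hydroxyl group at C-5 rather than C-7.
This places the hydroxyl at C-5.
Assembling the pieces gives undecan-5-ol.

undecan-5-ol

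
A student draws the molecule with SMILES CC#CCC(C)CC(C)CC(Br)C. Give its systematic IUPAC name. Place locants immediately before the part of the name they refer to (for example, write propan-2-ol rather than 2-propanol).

9-bromo-5,7-dimethyldec-2-yne

The longest chain bearing the multiple bond is 10 carbons long (decane).
A C≡C triple bond in the chain gives the infix -yne-.
Choose the numbering such that numbering from this end puts the triple bond at C-2 rather than C-8.
With this numbering: the triple bond between C-2 and C-3; a bromo group at C-9; methyl groups at C-5 and C-7.
The substituents are ordered alphabetically, ignoring any di-/tri- multipliers.
Putting it together: 9-bromo-5,7-dimethyldec-2-yne.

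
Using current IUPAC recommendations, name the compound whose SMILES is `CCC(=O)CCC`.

The longest carbon chain that includes the carbonyl has 6 carbons, so the parent hydride is hexane.
The principal characteristic group is a ketone (C=O on an internal carbon), named with the suffix -one.
Number the chain so that numbering from this end puts the carbonyl group at C-3 rather than C-4.
This places the carbonyl at C-3.
The name is hexan-3-one.

hexan-3-one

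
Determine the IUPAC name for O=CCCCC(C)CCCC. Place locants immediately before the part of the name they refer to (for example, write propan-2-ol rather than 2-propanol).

The longest carbon chain that includes the –CHO group has 9 carbons, so the parent hydride is nonane.
An aldehyde (terminal –CHO) is the principal characteristic group, giving the suffix -al.
Number the chain so that the aldehyde carbon is C-1 by definition.
With this numbering: a methyl group at C-5.
Assembling the pieces gives 5-methylnonanal.

5-methylnonanal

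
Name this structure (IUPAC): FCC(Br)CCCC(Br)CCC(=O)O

4,8-dibromo-9-fluorononanoic acid

The longest chain bearing the –COOH group is 9 carbons long (nonane).
The principal characteristic group is a carboxylic acid (terminal –COOH), named with the suffix -oic acid.
Number the chain so that the carboxylic acid carbon is C-1 by definition.
With this numbering: bromo groups at C-4 and C-8; a fluoro group at C-9.
Prefixes are listed alphabetically: bromo, fluoro.
Putting it together: 4,8-dibromo-9-fluorononanoic acid.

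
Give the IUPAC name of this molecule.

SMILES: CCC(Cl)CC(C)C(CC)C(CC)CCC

The longest carbon chain is 10 atoms: the parent is decane.
Number the chain so that the substituent locant set {3,5,6,7} is lower than {4,5,6,8} at the first point of difference.
This places a chloro group at C-3; ethyl groups at C-6 and C-7; a methyl group at C-5.
Substituent prefixes are cited in alphabetical order (multiplying prefixes like di-/tri- are ignored for ordering).
Putting it together: 3-chloro-6,7-diethyl-5-methyldecane.

3-chloro-6,7-diethyl-5-methyldecane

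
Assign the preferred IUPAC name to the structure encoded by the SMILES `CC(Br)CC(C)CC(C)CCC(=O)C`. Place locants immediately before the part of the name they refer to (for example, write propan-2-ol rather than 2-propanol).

The longest carbon chain that includes the carbonyl has 10 carbons, so the parent hydride is decane.
The highest-priority functional group is a ketone (C=O on an internal carbon), so the name ends in -one.
The numbering direction is chosen so that numbering from this end puts the carbonyl group at C-2 rather than C-9.
This places the carbonyl at C-2; a bromo group at C-9; methyl groups at C-5 and C-7.
The substituents are ordered alphabetically, ignoring any di-/tri- multipliers.
Assembling the pieces gives 9-bromo-5,7-dimethyldecan-2-one.

9-bromo-5,7-dimethyldecan-2-one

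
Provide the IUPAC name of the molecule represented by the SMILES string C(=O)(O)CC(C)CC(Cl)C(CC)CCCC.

5-chloro-6-ethyl-3-methyldecanoic acid

The longest carbon chain that includes the –COOH group has 10 carbons, so the parent hydride is decane.
The highest-priority functional group is a carboxylic acid (terminal –COOH), so the name ends in -oic acid.
The numbering direction is chosen so that the carboxylic acid carbon is C-1 by definition.
That gives a chloro group at C-5; an ethyl group at C-6; a methyl group at C-3.
Substituent prefixes are cited in alphabetical order (multiplying prefixes like di-/tri- are ignored for ordering).
Assembling the pieces gives 5-chloro-6-ethyl-3-methyldecanoic acid.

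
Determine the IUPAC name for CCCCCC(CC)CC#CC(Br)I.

1-bromo-5-ethyl-1-iododec-2-yne

Counting along the main chain through the multiple bond gives 10 carbons: the parent is decane.
A C≡C triple bond in the chain gives the infix -yne-.
Choose the numbering such that numbering from this end puts the triple bond at C-2 rather than C-8.
That gives the triple bond between C-2 and C-3; a bromo group at C-1; an ethyl group at C-5; an iodo group at C-1.
The substituents are ordered alphabetically, ignoring any di-/tri- multipliers.
Putting it together: 1-bromo-5-ethyl-1-iododec-2-yne.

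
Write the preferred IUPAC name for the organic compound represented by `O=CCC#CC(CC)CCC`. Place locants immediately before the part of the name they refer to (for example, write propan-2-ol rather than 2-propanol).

5-ethyloct-3-ynal

Counting along the main chain through the –CHO group and the multiple bond gives 8 carbons: the parent is octane.
The highest-priority functional group is an aldehyde (terminal –CHO), so the name ends in -al.
There is one C≡C triple bond, indicated by the ending -yne.
The numbering direction is chosen so that the aldehyde carbon is C-1 by definition.
That gives the triple bond between C-3 and C-4; an ethyl group at C-5.
Assembling the pieces gives 5-ethyloct-3-ynal.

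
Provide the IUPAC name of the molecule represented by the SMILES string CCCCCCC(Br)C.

The longest continuous carbon chain has 8 atoms, so the parent hydride is octane.
Choose the numbering such that the substituent locant set {2} is lower than {7} at the first point of difference.
With this numbering: a bromo group at C-2.
Putting it together: 2-bromooctane.

2-bromooctane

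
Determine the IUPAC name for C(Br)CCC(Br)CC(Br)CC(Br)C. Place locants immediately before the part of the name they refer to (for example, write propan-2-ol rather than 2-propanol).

The parent chain contains 9 carbons (nonane).
Number the chain so that the substituent locant set {1,4,6,8} is lower than {2,4,6,9} at the first point of difference.
This places bromo groups at C-1 and C-4 and C-6 and C-8.
Assembling the pieces gives 1,4,6,8-tetrabromononane.

1,4,6,8-tetrabromononane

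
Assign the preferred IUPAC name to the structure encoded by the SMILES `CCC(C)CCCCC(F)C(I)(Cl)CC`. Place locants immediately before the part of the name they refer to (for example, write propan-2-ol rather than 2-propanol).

The longest carbon chain is 11 atoms: the parent is undecane.
The numbering direction is chosen so that the substituent locant set {3,3,4,9} is lower than {3,8,9,9} at the first point of difference.
This places a chloro group at C-3; a fluoro group at C-4; an iodo group at C-3; a methyl group at C-9.
Substituent prefixes are cited in alphabetical order (multiplying prefixes like di-/tri- are ignored for ordering).
Putting it together: 3-chloro-4-fluoro-3-iodo-9-methylundecane.

3-chloro-4-fluoro-3-iodo-9-methylundecane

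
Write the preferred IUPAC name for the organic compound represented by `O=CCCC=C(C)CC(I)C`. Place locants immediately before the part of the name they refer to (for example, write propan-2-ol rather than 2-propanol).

7-iodo-5-methyloct-4-enal

Counting along the main chain through the –CHO group and the multiple bond gives 8 carbons: the parent is octane.
An aldehyde (terminal –CHO) is the principal characteristic group, giving the suffix -al.
The chain contains a C=C double bond, so the unsaturation ending is -ene.
Number the chain so that the aldehyde carbon is C-1 by definition.
With this numbering: the double bond between C-4 and C-5; an iodo group at C-7; a methyl group at C-5.
Prefixes are listed alphabetically: iodo, methyl.
Assembling the pieces gives 7-iodo-5-methyloct-4-enal.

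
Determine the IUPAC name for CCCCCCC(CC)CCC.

The longest carbon chain is 10 atoms: the parent is decane.
The numbering direction is chosen so that the substituent locant set {4} is lower than {7} at the first point of difference.
That gives an ethyl group at C-4.
The name is 4-ethyldecane.

4-ethyldecane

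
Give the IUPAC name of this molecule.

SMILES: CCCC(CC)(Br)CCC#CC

6-bromo-6-ethylnon-2-yne

The longest carbon chain that includes the multiple bond has 9 carbons, so the parent hydride is nonane.
A C≡C triple bond in the chain gives the infix -yne-.
The numbering direction is chosen so that numbering from this end puts the triple bond at C-2 rather than C-7.
With this numbering: the triple bond between C-2 and C-3; a bromo group at C-6; an ethyl group at C-6.
Prefixes are listed alphabetically: bromo, ethyl.
Assembling the pieces gives 6-bromo-6-ethylnon-2-yne.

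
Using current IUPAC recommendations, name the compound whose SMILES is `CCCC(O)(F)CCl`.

The longest chain bearing the –OH group is 5 carbons long (pentane).
An alcohol (–OH) is the principal characteristic group, giving the suffix -ol.
Number the chain so that numbering from this end puts the hydroxyl group at C-2 rather than C-4.
With this numbering: the hydroxyl at C-2; a chloro group at C-1; a fluoro group at C-2.
The substituents are ordered alphabetically, ignoring any di-/tri- multipliers.
Assembling the pieces gives 1-chloro-2-fluoropentan-2-ol.

1-chloro-2-fluoropentan-2-ol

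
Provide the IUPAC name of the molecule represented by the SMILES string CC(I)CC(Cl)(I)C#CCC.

5-chloro-5,7-diiodooct-3-yne

The longest carbon chain that includes the multiple bond has 8 carbons, so the parent hydride is octane.
A C≡C triple bond in the chain gives the infix -yne-.
Number the chain so that numbering from this end puts the triple bond at C-3 rather than C-5.
With this numbering: the triple bond between C-3 and C-4; a chloro group at C-5; iodo groups at C-5 and C-7.
The substituents are ordered alphabetically, ignoring any di-/tri- multipliers.
Assembling the pieces gives 5-chloro-5,7-diiodooct-3-yne.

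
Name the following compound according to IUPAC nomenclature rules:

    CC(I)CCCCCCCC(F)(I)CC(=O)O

The longest chain bearing the –COOH group is 12 carbons long (dodecane).
A carboxylic acid (terminal –COOH) is the principal characteristic group, giving the suffix -oic acid.
Choose the numbering such that the carboxylic acid carbon is C-1 by definition.
That gives a fluoro group at C-3; iodo groups at C-3 and C-11.
The substituents are ordered alphabetically, ignoring any di-/tri- multipliers.
The name is 3-fluoro-3,11-diiodododecanoic acid.

3-fluoro-3,11-diiodododecanoic acid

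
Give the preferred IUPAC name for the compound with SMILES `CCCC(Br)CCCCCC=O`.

7-bromodecanal

The longest chain bearing the –CHO group is 10 carbons long (decane).
The highest-priority functional group is an aldehyde (terminal –CHO), so the name ends in -al.
Number the chain so that the aldehyde carbon is C-1 by definition.
That gives a bromo group at C-7.
The name is 7-bromodecanal.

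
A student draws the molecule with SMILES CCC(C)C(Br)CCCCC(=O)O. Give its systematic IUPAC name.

The longest chain bearing the –COOH group is 9 carbons long (nonane).
The principal characteristic group is a carboxylic acid (terminal –COOH), named with the suffix -oic acid.
The numbering direction is chosen so that the carboxylic acid carbon is C-1 by definition.
That gives a bromo group at C-6; a methyl group at C-7.
The substituents are ordered alphabetically, ignoring any di-/tri- multipliers.
Putting it together: 6-bromo-7-methylnonanoic acid.

6-bromo-7-methylnonanoic acid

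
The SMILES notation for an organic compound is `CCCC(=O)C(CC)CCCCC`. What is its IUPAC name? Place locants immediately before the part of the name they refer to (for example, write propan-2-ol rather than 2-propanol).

5-ethyldecan-4-one

Counting along the main chain through the carbonyl gives 10 carbons: the parent is decane.
A ketone (C=O on an internal carbon) is the principal characteristic group, giving the suffix -one.
Choose the numbering such that numbering from this end puts the carbonyl group at C-4 rather than C-7.
With this numbering: the carbonyl at C-4; an ethyl group at C-5.
The name is 5-ethyldecan-4-one.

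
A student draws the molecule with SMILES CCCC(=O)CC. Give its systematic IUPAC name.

hexan-3-one

The longest carbon chain that includes the carbonyl has 6 carbons, so the parent hydride is hexane.
A ketone (C=O on an internal carbon) is the principal characteristic group, giving the suffix -one.
Choose the numbering such that numbering from this end puts the carbonyl group at C-3 rather than C-4.
That gives the carbonyl at C-3.
The name is hexan-3-one.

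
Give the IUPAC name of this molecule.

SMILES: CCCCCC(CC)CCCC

5-ethyldecane

The longest carbon chain is 10 atoms: the parent is decane.
Number the chain so that the substituent locant set {5} is lower than {6} at the first point of difference.
That gives an ethyl group at C-5.
Assembling the pieces gives 5-ethyldecane.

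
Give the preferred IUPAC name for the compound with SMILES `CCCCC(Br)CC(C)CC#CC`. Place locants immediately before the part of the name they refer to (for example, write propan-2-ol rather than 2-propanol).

7-bromo-5-methylundec-2-yne

The longest carbon chain that includes the multiple bond has 11 carbons, so the parent hydride is undecane.
There is one C≡C triple bond, indicated by the ending -yne.
Choose the numbering such that numbering from this end puts the triple bond at C-2 rather than C-9.
That gives the triple bond between C-2 and C-3; a bromo group at C-7; a methyl group at C-5.
The substituents are ordered alphabetically, ignoring any di-/tri- multipliers.
Putting it together: 7-bromo-5-methylundec-2-yne.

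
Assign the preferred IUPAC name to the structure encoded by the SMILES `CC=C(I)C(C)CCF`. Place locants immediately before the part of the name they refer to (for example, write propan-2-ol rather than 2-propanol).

The longest chain bearing the multiple bond is 6 carbons long (hexane).
There is one C=C double bond, indicated by the ending -ene.
The numbering direction is chosen so that numbering from this end puts the double bond at C-2 rather than C-4.
This places the double bond between C-2 and C-3; a fluoro group at C-6; an iodo group at C-3; a methyl group at C-4.
Prefixes are listed alphabetically: fluoro, iodo, methyl.
Assembling the pieces gives 6-fluoro-3-iodo-4-methylhex-2-ene.

6-fluoro-3-iodo-4-methylhex-2-ene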